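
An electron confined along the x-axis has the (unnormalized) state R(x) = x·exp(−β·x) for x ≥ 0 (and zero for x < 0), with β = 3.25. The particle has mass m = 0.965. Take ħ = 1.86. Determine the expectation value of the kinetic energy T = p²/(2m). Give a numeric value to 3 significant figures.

T = −(ħ²/2m) d²/dx², so ⟨T⟩ = −(ħ²/2m) ∫ R*·R'' dx / ∫|R|² dx; with m = 0.965.
Differentiate x·exp(−β·x) with the product rule; every integrand then reduces to terms xʲ·e^(−2βx) on [0, ∞), with ∫₀^∞ xʲ·e^(−2βx) dx = j!/(2β)^(j+1).
State is unnormalized: ∫|R|² dx = 0.0072827, and ∫R*·(−ħ²/2m · R'') dx = 0.13789, so ⟨T⟩ = 0.13789 / 0.0072827.
⟨T⟩ = 18.934.

18.9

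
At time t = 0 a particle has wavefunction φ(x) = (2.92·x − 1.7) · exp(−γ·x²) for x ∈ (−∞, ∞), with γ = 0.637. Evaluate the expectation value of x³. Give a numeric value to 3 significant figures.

-0.736

⟨x³⟩ = ∫ x³·|φ|² dx / ∫|φ|² dx (integrals over the domain).
Expand each integrand as polynomial × e^(−2γx²) and use ∫x^(2j)·e^(−2γx²) dx = (2j−1)!!/(4γ)^j · √(π/(2γ)), odd powers → 0; here √(π/(2γ)) = 1.5703.
State is unnormalized: ∫|φ|² dx = 9.7931, and ∫φ*·x³·φ dx = -7.2040, so ⟨x³⟩ = -7.2040 / 9.7931.
⟨x³⟩ = -0.73562.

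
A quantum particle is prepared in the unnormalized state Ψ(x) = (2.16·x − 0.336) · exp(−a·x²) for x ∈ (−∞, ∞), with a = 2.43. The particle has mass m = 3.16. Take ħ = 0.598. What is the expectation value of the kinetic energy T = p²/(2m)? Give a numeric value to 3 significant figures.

T = −(ħ²/2m) d²/dx², so ⟨T⟩ = −(ħ²/2m) ∫ Ψ*·Ψ'' dx / ∫|Ψ|² dx; with m = 3.16.
Expand each integrand as polynomial × e^(−2ax²) and use ∫x^(2j)·e^(−2ax²) dx = (2j−1)!!/(4a)^j · √(π/(2a)), odd powers → 0; here √(π/(2a)) = 0.80400. Differentiate with the product rule, d/dx e^(−ax²) = −2ax·e^(−ax²).
State is unnormalized: ∫|Ψ|² dx = 0.47669, and ∫Ψ*·(−ħ²/2m · Ψ'') dx = 0.17167, so ⟨T⟩ = 0.17167 / 0.47669.
⟨T⟩ = 0.36013.

0.360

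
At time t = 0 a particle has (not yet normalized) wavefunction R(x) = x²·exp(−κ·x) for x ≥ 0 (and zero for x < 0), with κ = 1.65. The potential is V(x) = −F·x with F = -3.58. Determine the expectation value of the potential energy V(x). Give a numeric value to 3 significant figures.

5.42

⟨V⟩ = ∫ V(x)·|R|² dx / ∫|R|² dx.
Every integrand reduces to terms xʲ·e^(−2κx) on [0, ∞); use ∫₀^∞ xʲ·e^(−2κx) dx = j!/(2κ)^(j+1).
State is unnormalized: ∫|R|² dx = 0.061326, and ∫R*·V(x)·R dx = 0.33264, so ⟨V⟩ = 0.33264 / 0.061326.
⟨V⟩ = 5.4242.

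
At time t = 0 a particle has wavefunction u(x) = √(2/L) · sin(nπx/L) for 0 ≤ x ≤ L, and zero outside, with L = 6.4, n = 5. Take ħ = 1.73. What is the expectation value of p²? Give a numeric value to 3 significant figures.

18.0

p² u = −ħ² d²u/dx²; ⟨p²⟩ = −ħ² ∫ u*·u'' dx.
d/dx sin(nπx/L) = (nπ/L)·cos(nπx/L) and d²/dx² sin(nπx/L) = −(nπ/L)²·sin(nπx/L); on 0 ≤ x ≤ L, ∫sin²(nπx/L) dx = L/2 and ∫sin(nπx/L)·cos(nπx/L) dx = 0.
⟨p²⟩ = 18.029.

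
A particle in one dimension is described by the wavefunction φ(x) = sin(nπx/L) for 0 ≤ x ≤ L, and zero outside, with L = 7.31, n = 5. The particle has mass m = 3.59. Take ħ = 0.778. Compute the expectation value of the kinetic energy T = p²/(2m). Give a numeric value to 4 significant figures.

0.3893

T = −(ħ²/2m) d²/dx², so ⟨T⟩ = −(ħ²/2m) ∫ φ*·φ'' dx / ∫|φ|² dx; with m = 3.59.
d/dx sin(nπx/L) = (nπ/L)·cos(nπx/L) and d²/dx² sin(nπx/L) = −(nπ/L)²·sin(nπx/L); on 0 ≤ x ≤ L, ∫sin²(nπx/L) dx = L/2 and ∫sin(nπx/L)·cos(nπx/L) dx = 0.
State is unnormalized: ∫|φ|² dx = 3.6550, and ∫φ*·(−ħ²/2m · φ'') dx = 1.4227, so ⟨T⟩ = 1.4227 / 3.6550.
⟨T⟩ = 0.38926.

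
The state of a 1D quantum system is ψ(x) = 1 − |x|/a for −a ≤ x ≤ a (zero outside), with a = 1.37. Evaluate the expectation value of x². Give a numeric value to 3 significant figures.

⟨x²⟩ = ∫ x²·|ψ|² dx / ∫|ψ|² dx (integrals over the domain).
ψ is even, so ∫ over [−a, a] = 2∫₀ᵃ with ψ = 1 − x/a there: ∫₀ᵃ (1 − x/a)² dx = a/3, ∫₀ᵃ x²(1 − x/a)² dx = a³/30, ∫₀ᵃ x⁴(1 − x/a)² dx = a⁵/105.
State is unnormalized: ∫|ψ|² dx = 0.91333, and ∫ψ*·x²·ψ dx = 0.17142, so ⟨x²⟩ = 0.17142 / 0.91333.
⟨x²⟩ = 0.18769.

0.188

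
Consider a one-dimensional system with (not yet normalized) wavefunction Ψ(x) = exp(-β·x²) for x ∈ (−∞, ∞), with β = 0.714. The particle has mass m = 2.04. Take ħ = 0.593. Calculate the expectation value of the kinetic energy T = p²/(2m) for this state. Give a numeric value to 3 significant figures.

T = −(ħ²/2m) d²/dx², so ⟨T⟩ = −(ħ²/2m) ∫ Ψ*·Ψ'' dx / ∫|Ψ|² dx; with m = 2.04.
Gaussian moments: ∫x^(2j)·e^(−2βx²) dx = (2j−1)!!/(4β)^j · √(π/(2β)), odd powers integrate to 0; here √(π/(2β)) = 1.4832. Derivatives: d/dx e^(−βx²) = −2βx·e^(−βx²), d²/dx² e^(−βx²) = (4β²x² − 2β)·e^(−βx²).
State is unnormalized: ∫|Ψ|² dx = 1.4832, and ∫Ψ*·(−ħ²/2m · Ψ'') dx = 0.091276, so ⟨T⟩ = 0.091276 / 1.4832.
⟨T⟩ = 0.061539.

0.0615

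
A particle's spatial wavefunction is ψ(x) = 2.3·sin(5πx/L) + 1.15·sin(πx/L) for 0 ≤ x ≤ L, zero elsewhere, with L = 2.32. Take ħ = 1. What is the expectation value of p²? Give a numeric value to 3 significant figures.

p² ψ = −ħ² d²ψ/dx²; ⟨p²⟩ = −ħ² ∫ ψ*·ψ'' dx / ∫|ψ|² dx.
d²/dx² sin(jπx/L) = −(jπ/L)²·sin(jπx/L); on 0 ≤ x ≤ L, ∫sin²(jπx/L) dx = L/2 and ∫sin(jπx/L)·sin(lπx/L) dx = 0 for j ≠ l, so only diagonal terms survive in ∫|ψ|² and ∫ψ·ψ″; ∫ψ·ψ′ dx = [ψ²/2] between the walls = 0.
State is unnormalized: ∫|ψ|² dx = 7.6705, and ∫ψ*·(−ħ² ψ'') dx = 284.12, so ⟨p²⟩ = 284.12 / 7.6705.
⟨p²⟩ = 37.040.

37.0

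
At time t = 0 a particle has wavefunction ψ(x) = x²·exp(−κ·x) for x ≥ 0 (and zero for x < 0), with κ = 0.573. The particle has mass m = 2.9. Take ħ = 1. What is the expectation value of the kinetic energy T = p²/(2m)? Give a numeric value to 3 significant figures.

T = −(ħ²/2m) d²/dx², so ⟨T⟩ = −(ħ²/2m) ∫ ψ*·ψ'' dx / ∫|ψ|² dx; with m = 2.9.
Differentiate x²·exp(−κ·x) with the product rule; every integrand then reduces to terms xʲ·e^(−2κx) on [0, ∞), with ∫₀^∞ xʲ·e^(−2κx) dx = j!/(2κ)^(j+1).
State is unnormalized: ∫|ψ|² dx = 12.142, and ∫ψ*·(−ħ²/2m · ψ'') dx = 0.22911, so ⟨T⟩ = 0.22911 / 12.142.
⟨T⟩ = 0.018869.

0.0189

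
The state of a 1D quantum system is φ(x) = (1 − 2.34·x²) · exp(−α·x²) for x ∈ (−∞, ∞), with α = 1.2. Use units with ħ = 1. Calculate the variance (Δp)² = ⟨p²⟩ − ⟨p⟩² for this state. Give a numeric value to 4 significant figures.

Compute ⟨p⟩ and ⟨p²⟩ separately; (Δp)² = ⟨p²⟩ − ⟨p⟩².
Expand each integrand as polynomial × e^(−2αx²) and use ∫x^(2j)·e^(−2αx²) dx = (2j−1)!!/(4α)^j · √(π/(2α)), odd powers → 0; here √(π/(2α)) = 1.1441. Differentiate with the product rule, d/dx e^(−αx²) = −2αx·e^(−αx²).
Normalization: ∫|φ|² dx = 0.84432.
⟨p⟩ = 0.0000 and ⟨p²⟩ = 5.9167.
(Δp)² = 5.9167 − (0.0000)² = 5.9167.

5.917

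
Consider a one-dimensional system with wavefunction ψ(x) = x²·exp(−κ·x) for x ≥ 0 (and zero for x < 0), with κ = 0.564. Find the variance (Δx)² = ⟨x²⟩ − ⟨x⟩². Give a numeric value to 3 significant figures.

Compute ⟨x⟩ and ⟨x²⟩ separately, then (Δx)² = ⟨x²⟩ − ⟨x⟩².
Every integrand reduces to terms xʲ·e^(−2κx) on [0, ∞); use ∫₀^∞ xʲ·e^(−2κx) dx = j!/(2κ)^(j+1).
Normalization: ∫|ψ|² dx = 13.142.
⟨x⟩ = 4.4326 and ⟨x²⟩ = 23.578.
(Δx)² = 23.578 − (4.4326)² = 3.9296.

3.93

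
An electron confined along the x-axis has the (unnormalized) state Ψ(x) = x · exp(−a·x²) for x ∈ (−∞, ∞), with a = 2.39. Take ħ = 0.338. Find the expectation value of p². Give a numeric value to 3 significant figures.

0.819

p² Ψ = −ħ² d²Ψ/dx²; ⟨p²⟩ = −ħ² ∫ Ψ*·Ψ'' dx / ∫|Ψ|² dx.
Expand each integrand as polynomial × e^(−2ax²) and use ∫x^(2j)·e^(−2ax²) dx = (2j−1)!!/(4a)^j · √(π/(2a)), odd powers → 0; here √(π/(2a)) = 0.81070. Differentiate with the product rule, d/dx e^(−ax²) = −2ax·e^(−ax²).
State is unnormalized: ∫|Ψ|² dx = 0.084801, and ∫Ψ*·(−ħ² Ψ'') dx = 0.069463, so ⟨p²⟩ = 0.069463 / 0.084801.
⟨p²⟩ = 0.81913.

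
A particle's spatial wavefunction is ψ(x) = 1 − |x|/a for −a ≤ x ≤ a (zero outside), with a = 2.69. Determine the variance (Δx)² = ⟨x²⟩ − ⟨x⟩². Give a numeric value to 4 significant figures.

Compute ⟨x⟩ and ⟨x²⟩ separately, then (Δx)² = ⟨x²⟩ − ⟨x⟩².
ψ is even, so ∫ over [−a, a] = 2∫₀ᵃ with ψ = 1 − x/a there: ∫₀ᵃ (1 − x/a)² dx = a/3, ∫₀ᵃ x²(1 − x/a)² dx = a³/30, ∫₀ᵃ x⁴(1 − x/a)² dx = a⁵/105.
Normalization: ∫|ψ|² dx = 1.7933.
⟨x⟩ = 0.0000 and ⟨x²⟩ = 0.72361.
(Δx)² = 0.72361 − (0.0000)² = 0.72361.

0.7236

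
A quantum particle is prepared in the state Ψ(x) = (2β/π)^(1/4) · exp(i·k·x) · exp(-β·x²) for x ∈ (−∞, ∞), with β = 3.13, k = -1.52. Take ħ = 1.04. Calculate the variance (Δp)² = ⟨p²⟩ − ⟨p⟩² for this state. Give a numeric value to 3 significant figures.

Compute ⟨p⟩ and ⟨p²⟩ separately; (Δp)² = ⟨p²⟩ − ⟨p⟩².
Gaussian moments: ∫x^(2j)·e^(−2βx²) dx = (2j−1)!!/(4β)^j · √(π/(2β)), odd powers integrate to 0; here √(π/(2β)) = 0.70842. Derivatives: Ψ′ = (ik − 2βx)·Ψ, Ψ″ = ((ik − 2βx)² − 2β)·Ψ; the odd-in-x pieces drop out.
⟨p⟩ = -1.5808 and ⟨p²⟩ = 5.8843.
(Δp)² = 5.8843 − (-1.5808)² = 3.3854.

3.39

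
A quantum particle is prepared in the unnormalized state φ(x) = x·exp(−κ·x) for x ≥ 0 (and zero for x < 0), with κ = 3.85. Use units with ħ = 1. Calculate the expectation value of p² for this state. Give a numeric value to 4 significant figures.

p² φ = −ħ² d²φ/dx²; ⟨p²⟩ = −ħ² ∫ φ*·φ'' dx / ∫|φ|² dx.
Differentiate x·exp(−κ·x) with the product rule; every integrand then reduces to terms xʲ·e^(−2κx) on [0, ∞), with ∫₀^∞ xʲ·e^(−2κx) dx = j!/(2κ)^(j+1).
State is unnormalized: ∫|φ|² dx = 0.0043808, and ∫φ*·(−ħ² φ'') dx = 0.064935, so ⟨p²⟩ = 0.064935 / 0.0043808.
⟨p²⟩ = 14.823.

14.82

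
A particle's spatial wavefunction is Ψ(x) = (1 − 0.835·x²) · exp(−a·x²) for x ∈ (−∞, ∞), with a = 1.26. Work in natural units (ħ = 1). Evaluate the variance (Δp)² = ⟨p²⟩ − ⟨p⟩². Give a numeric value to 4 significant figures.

2.556

Compute ⟨p⟩ and ⟨p²⟩ separately; (Δp)² = ⟨p²⟩ − ⟨p⟩².
Expand each integrand as polynomial × e^(−2ax²) and use ∫x^(2j)·e^(−2ax²) dx = (2j−1)!!/(4a)^j · √(π/(2a)), odd powers → 0; here √(π/(2a)) = 1.1165. Differentiate with the product rule, d/dx e^(−ax²) = −2ax·e^(−ax²).
Normalization: ∫|Ψ|² dx = 0.83852.
⟨p⟩ = 0.0000 and ⟨p²⟩ = 2.5561.
(Δp)² = 2.5561 − (0.0000)² = 2.5561.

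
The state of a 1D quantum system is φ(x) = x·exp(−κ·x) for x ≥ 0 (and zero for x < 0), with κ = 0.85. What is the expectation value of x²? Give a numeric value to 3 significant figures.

4.15

⟨x²⟩ = ∫ x²·|φ|² dx / ∫|φ|² dx (integrals over the domain).
Every integrand reduces to terms xʲ·e^(−2κx) on [0, ∞); use ∫₀^∞ xʲ·e^(−2κx) dx = j!/(2κ)^(j+1).
State is unnormalized: ∫|φ|² dx = 0.40708, and ∫φ*·x²·φ dx = 1.6903, so ⟨x²⟩ = 1.6903 / 0.40708.
⟨x²⟩ = 4.1522.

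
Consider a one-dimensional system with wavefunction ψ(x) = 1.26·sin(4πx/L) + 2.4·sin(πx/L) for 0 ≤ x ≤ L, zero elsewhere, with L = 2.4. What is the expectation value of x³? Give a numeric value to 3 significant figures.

⟨x³⟩ = ∫ x³·|ψ|² dx / ∫|ψ|² dx (integrals over the domain).
On 0 ≤ x ≤ L (j ≠ l): ∫sin²(jπx/L) dx = L/2, ∫sin(jπx/L)·sin(lπx/L) dx = 0; diagonal moments ∫x·sin²(jπx/L) dx = L²/4, ∫x²·sin²(jπx/L) dx = L³·(1/6 − 1/(4j²π²)); cross terms ∫x·sin(jπx/L)·sin(lπx/L) dx = 0 for j + l even and −4jlL²/(π²(j² − l²)²) for j + l odd, ∫x²·sin(jπx/L)·sin(lπx/L) dx = (−1)^(j+l)·4jlL³/(π²(j² − l²)²); higher powers the same way via product-to-sum and parts.
State is unnormalized: ∫|ψ|² dx = 8.8171, and ∫ψ*·x³·ψ dx = 21.050, so ⟨x³⟩ = 21.050 / 8.8171.
⟨x³⟩ = 2.3874.

2.39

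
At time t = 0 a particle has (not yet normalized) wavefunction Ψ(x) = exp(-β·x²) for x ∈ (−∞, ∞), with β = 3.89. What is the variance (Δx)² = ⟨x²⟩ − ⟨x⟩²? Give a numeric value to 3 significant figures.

Compute ⟨x⟩ and ⟨x²⟩ separately, then (Δx)² = ⟨x²⟩ − ⟨x⟩².
Gaussian moments: ∫x^(2j)·e^(−2βx²) dx = (2j−1)!!/(4β)^j · √(π/(2β)), odd powers integrate to 0; here √(π/(2β)) = 0.63546.
Normalization: ∫|Ψ|² dx = 0.63546.
⟨x⟩ = 0.0000 and ⟨x²⟩ = 0.064267.
(Δx)² = 0.064267 − (0.0000)² = 0.064267.

0.0643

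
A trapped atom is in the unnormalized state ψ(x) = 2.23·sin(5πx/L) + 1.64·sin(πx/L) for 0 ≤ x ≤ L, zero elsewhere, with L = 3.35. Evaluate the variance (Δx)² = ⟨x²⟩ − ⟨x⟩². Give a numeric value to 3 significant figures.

Compute ⟨x⟩ and ⟨x²⟩ separately, then (Δx)² = ⟨x²⟩ − ⟨x⟩².
On 0 ≤ x ≤ L (j ≠ l): ∫sin²(jπx/L) dx = L/2, ∫sin(jπx/L)·sin(lπx/L) dx = 0; diagonal moments ∫x·sin²(jπx/L) dx = L²/4, ∫x²·sin²(jπx/L) dx = L³·(1/6 − 1/(4j²π²)); cross terms ∫x·sin(jπx/L)·sin(lπx/L) dx = 0 for j + l even and −4jlL²/(π²(j² − l²)²) for j + l odd, ∫x²·sin(jπx/L)·sin(lπx/L) dx = (−1)^(j+l)·4jlL³/(π²(j² − l²)²); higher powers the same way via product-to-sum and parts.
Normalization: ∫|ψ|² dx = 12.835.
⟨x⟩ = 1.6750 and ⟨x²⟩ = 3.6019.
(Δx)² = 3.6019 − (1.6750)² = 0.79626.

0.796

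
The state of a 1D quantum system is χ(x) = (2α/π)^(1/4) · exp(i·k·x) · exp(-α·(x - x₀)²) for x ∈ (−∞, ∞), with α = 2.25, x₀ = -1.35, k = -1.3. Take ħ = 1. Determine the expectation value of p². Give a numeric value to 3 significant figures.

3.94

p² χ = −ħ² d²χ/dx²; ⟨p²⟩ = −ħ² ∫ χ*·χ'' dx.
Gaussian moments (u = x − x₀): ∫u^(2j)·e^(−2αu²) du = (2j−1)!!/(4α)^j · √(π/(2α)), odd powers integrate to 0; here √(π/(2α)) = 0.83554. Derivatives: χ′ = (ik − 2αu)·χ, χ″ = ((ik − 2αu)² − 2α)·χ; the odd-in-u pieces drop out.
⟨p²⟩ = 3.9400.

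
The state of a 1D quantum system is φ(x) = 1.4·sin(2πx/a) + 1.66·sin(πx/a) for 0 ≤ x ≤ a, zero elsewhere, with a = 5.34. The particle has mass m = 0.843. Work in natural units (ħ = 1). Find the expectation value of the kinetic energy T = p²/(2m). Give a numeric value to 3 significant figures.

0.461

T = −(ħ²/2m) d²/dx², so ⟨T⟩ = −(ħ²/2m) ∫ φ*·φ'' dx / ∫|φ|² dx; with m = 0.843.
d²/dx² sin(jπx/a) = −(jπ/a)²·sin(jπx/a); on 0 ≤ x ≤ a, ∫sin²(jπx/a) dx = a/2 and ∫sin(jπx/a)·sin(lπx/a) dx = 0 for j ≠ l, so only diagonal terms survive in ∫|φ|² and ∫φ·φ″; ∫φ·φ′ dx = [φ²/2] between the walls = 0.
State is unnormalized: ∫|φ|² dx = 12.591, and ∫φ*·(−ħ²/2m · φ'') dx = 5.8076, so ⟨T⟩ = 5.8076 / 12.591.
⟨T⟩ = 0.46126.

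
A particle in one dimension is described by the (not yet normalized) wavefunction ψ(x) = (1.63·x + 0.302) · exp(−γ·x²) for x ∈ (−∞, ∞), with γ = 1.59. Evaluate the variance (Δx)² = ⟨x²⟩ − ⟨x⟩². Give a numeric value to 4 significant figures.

Compute ⟨x⟩ and ⟨x²⟩ separately, then (Δx)² = ⟨x²⟩ − ⟨x⟩².
Expand each integrand as polynomial × e^(−2γx²) and use ∫x^(2j)·e^(−2γx²) dx = (2j−1)!!/(4γ)^j · √(π/(2γ)), odd powers → 0; here √(π/(2γ)) = 0.99394.
Normalization: ∫|ψ|² dx = 0.50587.
⟨x⟩ = 0.30415 and ⟨x²⟩ = 0.41535.
(Δx)² = 0.41535 − (0.30415)² = 0.32284.

0.3228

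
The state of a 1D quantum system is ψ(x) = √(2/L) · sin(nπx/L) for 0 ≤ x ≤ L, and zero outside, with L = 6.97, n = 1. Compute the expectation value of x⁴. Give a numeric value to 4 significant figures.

269.2

⟨x⁴⟩ = ∫ x⁴·|ψ|² dx (integrals over the domain).
With sin²θ = (1 − cos2θ)/2 on 0 ≤ x ≤ L: ∫sin²(nπx/L) dx = L/2, ∫x·sin²(nπx/L) dx = L²/4, ∫x²·sin²(nπx/L) dx = L³·(1/6 − 1/(4n²π²)); higher powers xᵏ the same way, integrating xᵏ·cos(2nπx/L) by parts.
⟨x⁴⟩ = 269.24.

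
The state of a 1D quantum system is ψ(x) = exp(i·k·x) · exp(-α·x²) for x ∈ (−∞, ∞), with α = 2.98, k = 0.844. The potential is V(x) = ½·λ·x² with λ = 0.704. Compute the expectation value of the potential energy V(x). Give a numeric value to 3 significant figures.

⟨V⟩ = ∫ V(x)·|ψ|² dx / ∫|ψ|² dx.
Gaussian moments: ∫x^(2j)·e^(−2αx²) dx = (2j−1)!!/(4α)^j · √(π/(2α)), odd powers integrate to 0; here √(π/(2α)) = 0.72603.
State is unnormalized: ∫|ψ|² dx = 0.72603, and ∫ψ*·V(x)·ψ dx = 0.021440, so ⟨V⟩ = 0.021440 / 0.72603.
⟨V⟩ = 0.029530.

0.0295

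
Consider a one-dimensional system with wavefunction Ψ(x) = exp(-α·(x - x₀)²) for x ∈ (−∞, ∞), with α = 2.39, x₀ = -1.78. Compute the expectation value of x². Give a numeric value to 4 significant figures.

⟨x²⟩ = ∫ x²·|Ψ|² dx / ∫|Ψ|² dx (integrals over the domain).
Gaussian moments (u = x − x₀): ∫u^(2j)·e^(−2αu²) du = (2j−1)!!/(4α)^j · √(π/(2α)), odd powers integrate to 0; here √(π/(2α)) = 0.81070.
State is unnormalized: ∫|Ψ|² dx = 0.81070, and ∫Ψ*·x²·Ψ dx = 2.6534, so ⟨x²⟩ = 2.6534 / 0.81070.
⟨x²⟩ = 3.2730.

3.273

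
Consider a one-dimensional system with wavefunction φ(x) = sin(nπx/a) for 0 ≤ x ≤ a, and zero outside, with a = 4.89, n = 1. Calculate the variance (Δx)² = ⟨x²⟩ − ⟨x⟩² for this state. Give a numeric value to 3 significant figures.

0.781

Compute ⟨x⟩ and ⟨x²⟩ separately, then (Δx)² = ⟨x²⟩ − ⟨x⟩².
With sin²θ = (1 − cos2θ)/2 on 0 ≤ x ≤ a: ∫sin²(nπx/a) dx = a/2, ∫x·sin²(nπx/a) dx = a²/4, ∫x²·sin²(nπx/a) dx = a³·(1/6 − 1/(4n²π²)); higher powers xᵏ the same way, integrating xᵏ·cos(2nπx/a) by parts.
Normalization: ∫|φ|² dx = 2.4450.
⟨x⟩ = 2.4450 and ⟨x²⟩ = 6.7593.
(Δx)² = 6.7593 − (2.4450)² = 0.78127.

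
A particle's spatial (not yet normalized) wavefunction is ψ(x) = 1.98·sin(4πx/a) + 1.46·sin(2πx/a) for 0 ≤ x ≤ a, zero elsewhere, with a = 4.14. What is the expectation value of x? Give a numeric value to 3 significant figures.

⟨x⟩ = ∫ x·|ψ|² dx / ∫|ψ|² dx (integrals over the domain).
On 0 ≤ x ≤ a (j ≠ l): ∫sin²(jπx/a) dx = a/2, ∫sin(jπx/a)·sin(lπx/a) dx = 0; diagonal moments ∫x·sin²(jπx/a) dx = a²/4, ∫x²·sin²(jπx/a) dx = a³·(1/6 − 1/(4j²π²)); cross terms ∫x·sin(jπx/a)·sin(lπx/a) dx = 0 for j + l even and −4jla²/(π²(j² − l²)²) for j + l odd, ∫x²·sin(jπx/a)·sin(lπx/a) dx = (−1)^(j+l)·4jla³/(π²(j² − l²)²); higher powers the same way via product-to-sum and parts.
State is unnormalized: ∫|ψ|² dx = 12.528, and ∫ψ*·x·ψ dx = 25.932, so ⟨x⟩ = 25.932 / 12.528.
⟨x⟩ = 2.0700.

2.07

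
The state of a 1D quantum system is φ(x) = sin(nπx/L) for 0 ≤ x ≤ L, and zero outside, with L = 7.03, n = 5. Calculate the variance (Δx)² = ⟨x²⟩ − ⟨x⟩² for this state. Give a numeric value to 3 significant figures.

Compute ⟨x⟩ and ⟨x²⟩ separately, then (Δx)² = ⟨x²⟩ − ⟨x⟩².
With sin²θ = (1 − cos2θ)/2 on 0 ≤ x ≤ L: ∫sin²(nπx/L) dx = L/2, ∫x·sin²(nπx/L) dx = L²/4, ∫x²·sin²(nπx/L) dx = L³·(1/6 − 1/(4n²π²)); higher powers xᵏ the same way, integrating xᵏ·cos(2nπx/L) by parts.
Normalization: ∫|φ|² dx = 3.5150.
⟨x⟩ = 3.5150 and ⟨x²⟩ = 16.373.
(Δx)² = 16.373 − (3.5150)² = 4.0183.

4.02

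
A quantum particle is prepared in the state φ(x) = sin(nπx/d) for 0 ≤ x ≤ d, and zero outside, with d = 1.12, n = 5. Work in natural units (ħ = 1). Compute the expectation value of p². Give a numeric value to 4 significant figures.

196.7

p² φ = −ħ² d²φ/dx²; ⟨p²⟩ = −ħ² ∫ φ*·φ'' dx / ∫|φ|² dx.
d/dx sin(nπx/d) = (nπ/d)·cos(nπx/d) and d²/dx² sin(nπx/d) = −(nπ/d)²·sin(nπx/d); on 0 ≤ x ≤ d, ∫sin²(nπx/d) dx = d/2 and ∫sin(nπx/d)·cos(nπx/d) dx = 0.
State is unnormalized: ∫|φ|² dx = 0.56000, and ∫φ*·(−ħ² φ'') dx = 110.15, so ⟨p²⟩ = 110.15 / 0.56000.
⟨p²⟩ = 196.70.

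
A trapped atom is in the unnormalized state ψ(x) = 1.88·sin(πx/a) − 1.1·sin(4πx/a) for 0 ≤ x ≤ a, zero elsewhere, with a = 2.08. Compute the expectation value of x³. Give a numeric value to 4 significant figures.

1.889

⟨x³⟩ = ∫ x³·|ψ|² dx / ∫|ψ|² dx (integrals over the domain).
On 0 ≤ x ≤ a (j ≠ l): ∫sin²(jπx/a) dx = a/2, ∫sin(jπx/a)·sin(lπx/a) dx = 0; diagonal moments ∫x·sin²(jπx/a) dx = a²/4, ∫x²·sin²(jπx/a) dx = a³·(1/6 − 1/(4j²π²)); cross terms ∫x·sin(jπx/a)·sin(lπx/a) dx = 0 for j + l even and −4jla²/(π²(j² − l²)²) for j + l odd, ∫x²·sin(jπx/a)·sin(lπx/a) dx = (−1)^(j+l)·4jla³/(π²(j² − l²)²); higher powers the same way via product-to-sum and parts.
State is unnormalized: ∫|ψ|² dx = 4.9342, and ∫ψ*·x³·ψ dx = 9.3186, so ⟨x³⟩ = 9.3186 / 4.9342.
⟨x³⟩ = 1.8886.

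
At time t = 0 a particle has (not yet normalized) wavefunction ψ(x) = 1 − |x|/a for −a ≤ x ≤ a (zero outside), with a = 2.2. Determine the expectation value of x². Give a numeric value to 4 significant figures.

0.4840

⟨x²⟩ = ∫ x²·|ψ|² dx / ∫|ψ|² dx (integrals over the domain).
ψ is even, so ∫ over [−a, a] = 2∫₀ᵃ with ψ = 1 − x/a there: ∫₀ᵃ (1 − x/a)² dx = a/3, ∫₀ᵃ x²(1 − x/a)² dx = a³/30, ∫₀ᵃ x⁴(1 − x/a)² dx = a⁵/105.
State is unnormalized: ∫|ψ|² dx = 1.4667, and ∫ψ*·x²·ψ dx = 0.70987, so ⟨x²⟩ = 0.70987 / 1.4667.
⟨x²⟩ = 0.48400.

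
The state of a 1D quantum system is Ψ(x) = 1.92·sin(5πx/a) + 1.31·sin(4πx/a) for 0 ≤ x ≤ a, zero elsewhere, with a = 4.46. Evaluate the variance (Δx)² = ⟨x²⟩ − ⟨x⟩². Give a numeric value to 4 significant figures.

0.9193

Compute ⟨x⟩ and ⟨x²⟩ separately, then (Δx)² = ⟨x²⟩ − ⟨x⟩².
On 0 ≤ x ≤ a (j ≠ l): ∫sin²(jπx/a) dx = a/2, ∫sin(jπx/a)·sin(lπx/a) dx = 0; diagonal moments ∫x·sin²(jπx/a) dx = a²/4, ∫x²·sin²(jπx/a) dx = a³·(1/6 − 1/(4j²π²)); cross terms ∫x·sin(jπx/a)·sin(lπx/a) dx = 0 for j + l even and −4jla²/(π²(j² − l²)²) for j + l odd, ∫x²·sin(jπx/a)·sin(lπx/a) dx = (−1)^(j+l)·4jla³/(π²(j² − l²)²); higher powers the same way via product-to-sum and parts.
Normalization: ∫|Ψ|² dx = 12.048.
⟨x⟩ = 1.3989 and ⟨x²⟩ = 2.8761.
(Δx)² = 2.8761 − (1.3989)² = 0.91932.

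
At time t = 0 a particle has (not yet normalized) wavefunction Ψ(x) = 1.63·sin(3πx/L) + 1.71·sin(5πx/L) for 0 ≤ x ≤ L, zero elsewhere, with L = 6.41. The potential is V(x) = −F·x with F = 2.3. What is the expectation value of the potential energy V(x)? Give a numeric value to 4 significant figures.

-7.372

⟨V⟩ = ∫ V(x)·|Ψ|² dx / ∫|Ψ|² dx.
On 0 ≤ x ≤ L (j ≠ l): ∫sin²(jπx/L) dx = L/2, ∫sin(jπx/L)·sin(lπx/L) dx = 0; diagonal moments ∫x·sin²(jπx/L) dx = L²/4, ∫x²·sin²(jπx/L) dx = L³·(1/6 − 1/(4j²π²)); cross terms ∫x·sin(jπx/L)·sin(lπx/L) dx = 0 for j + l even and −4jlL²/(π²(j² − l²)²) for j + l odd, ∫x²·sin(jπx/L)·sin(lπx/L) dx = (−1)^(j+l)·4jlL³/(π²(j² − l²)²); higher powers the same way via product-to-sum and parts.
State is unnormalized: ∫|Ψ|² dx = 17.887, and ∫Ψ*·V(x)·Ψ dx = -131.85, so ⟨V⟩ = -131.85 / 17.887.
⟨V⟩ = -7.3715.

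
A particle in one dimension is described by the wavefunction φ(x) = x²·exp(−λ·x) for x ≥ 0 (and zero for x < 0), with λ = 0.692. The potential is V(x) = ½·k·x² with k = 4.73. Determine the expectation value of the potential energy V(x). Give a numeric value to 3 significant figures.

37.0

⟨V⟩ = ∫ V(x)·|φ|² dx / ∫|φ|² dx.
Every integrand reduces to terms xʲ·e^(−2λx) on [0, ∞); use ∫₀^∞ xʲ·e^(−2λx) dx = j!/(2λ)^(j+1).
State is unnormalized: ∫|φ|² dx = 4.7264, and ∫φ*·V(x)·φ dx = 175.07, so ⟨V⟩ = 175.07 / 4.7264.
⟨V⟩ = 37.041.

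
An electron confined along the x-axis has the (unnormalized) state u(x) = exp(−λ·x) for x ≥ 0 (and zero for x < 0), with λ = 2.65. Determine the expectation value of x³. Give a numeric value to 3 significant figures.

0.0403

⟨x³⟩ = ∫ x³·|u|² dx / ∫|u|² dx (integrals over the domain).
Every integrand reduces to terms xʲ·e^(−2λx) on [0, ∞); use ∫₀^∞ xʲ·e^(−2λx) dx = j!/(2λ)^(j+1).
State is unnormalized: ∫|u|² dx = 0.18868, and ∫u*·x³·u dx = 0.0076041, so ⟨x³⟩ = 0.0076041 / 0.18868.
⟨x³⟩ = 0.040302.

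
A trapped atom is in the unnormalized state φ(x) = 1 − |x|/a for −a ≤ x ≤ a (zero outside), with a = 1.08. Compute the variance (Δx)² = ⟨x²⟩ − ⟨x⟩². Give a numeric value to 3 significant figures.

0.117

Compute ⟨x⟩ and ⟨x²⟩ separately, then (Δx)² = ⟨x²⟩ − ⟨x⟩².
φ is even, so ∫ over [−a, a] = 2∫₀ᵃ with φ = 1 − x/a there: ∫₀ᵃ (1 − x/a)² dx = a/3, ∫₀ᵃ x²(1 − x/a)² dx = a³/30, ∫₀ᵃ x⁴(1 − x/a)² dx = a⁵/105.
Normalization: ∫|φ|² dx = 0.72000.
⟨x⟩ = 0.0000 and ⟨x²⟩ = 0.11664.
(Δx)² = 0.11664 − (0.0000)² = 0.11664.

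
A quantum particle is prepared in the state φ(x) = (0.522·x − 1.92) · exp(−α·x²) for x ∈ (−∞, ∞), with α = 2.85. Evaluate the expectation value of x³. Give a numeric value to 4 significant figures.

⟨x³⟩ = ∫ x³·|φ|² dx / ∫|φ|² dx (integrals over the domain).
Expand each integrand as polynomial × e^(−2αx²) and use ∫x^(2j)·e^(−2αx²) dx = (2j−1)!!/(4α)^j · √(π/(2α)), odd powers → 0; here √(π/(2α)) = 0.74240.
State is unnormalized: ∫|φ|² dx = 2.7545, and ∫φ*·x³·φ dx = -0.034352, so ⟨x³⟩ = -0.034352 / 2.7545.
⟨x³⟩ = -0.012471.

-0.01247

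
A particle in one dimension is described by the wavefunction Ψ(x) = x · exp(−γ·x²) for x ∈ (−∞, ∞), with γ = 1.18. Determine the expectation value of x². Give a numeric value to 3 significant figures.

0.636

⟨x²⟩ = ∫ x²·|Ψ|² dx / ∫|Ψ|² dx (integrals over the domain).
Expand each integrand as polynomial × e^(−2γx²) and use ∫x^(2j)·e^(−2γx²) dx = (2j−1)!!/(4γ)^j · √(π/(2γ)), odd powers → 0; here √(π/(2γ)) = 1.1538.
State is unnormalized: ∫|Ψ|² dx = 0.24444, and ∫Ψ*·x²·Ψ dx = 0.15537, so ⟨x²⟩ = 0.15537 / 0.24444.
⟨x²⟩ = 0.63559.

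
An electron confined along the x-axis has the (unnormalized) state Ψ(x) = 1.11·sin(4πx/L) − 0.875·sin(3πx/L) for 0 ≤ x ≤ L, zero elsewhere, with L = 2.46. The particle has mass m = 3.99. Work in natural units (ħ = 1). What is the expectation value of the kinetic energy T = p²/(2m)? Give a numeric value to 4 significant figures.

2.722

T = −(ħ²/2m) d²/dx², so ⟨T⟩ = −(ħ²/2m) ∫ Ψ*·Ψ'' dx / ∫|Ψ|² dx; with m = 3.99.
d²/dx² sin(jπx/L) = −(jπ/L)²·sin(jπx/L); on 0 ≤ x ≤ L, ∫sin²(jπx/L) dx = L/2 and ∫sin(jπx/L)·sin(lπx/L) dx = 0 for j ≠ l, so only diagonal terms survive in ∫|Ψ|² and ∫Ψ·Ψ″; ∫Ψ·Ψ′ dx = [Ψ²/2] between the walls = 0.
State is unnormalized: ∫|Ψ|² dx = 2.4572, and ∫Ψ*·(−ħ²/2m · Ψ'') dx = 6.6878, so ⟨T⟩ = 6.6878 / 2.4572.
⟨T⟩ = 2.7217.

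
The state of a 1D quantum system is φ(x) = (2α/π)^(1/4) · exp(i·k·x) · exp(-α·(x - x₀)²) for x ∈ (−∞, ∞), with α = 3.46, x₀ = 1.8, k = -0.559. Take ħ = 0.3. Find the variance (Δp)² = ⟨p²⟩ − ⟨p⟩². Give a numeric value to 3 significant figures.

Compute ⟨p⟩ and ⟨p²⟩ separately; (Δp)² = ⟨p²⟩ − ⟨p⟩².
Gaussian moments (u = x − x₀): ∫u^(2j)·e^(−2αu²) du = (2j−1)!!/(4α)^j · √(π/(2α)), odd powers integrate to 0; here √(π/(2α)) = 0.67379. Derivatives: φ′ = (ik − 2αu)·φ, φ″ = ((ik − 2αu)² − 2α)·φ; the odd-in-u pieces drop out.
⟨p⟩ = -0.16770 and ⟨p²⟩ = 0.33952.
(Δp)² = 0.33952 − (-0.16770)² = 0.31140.

0.311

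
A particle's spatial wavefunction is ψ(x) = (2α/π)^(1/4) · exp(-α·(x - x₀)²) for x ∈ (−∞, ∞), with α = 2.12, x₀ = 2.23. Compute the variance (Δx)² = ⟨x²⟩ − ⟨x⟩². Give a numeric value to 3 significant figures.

Compute ⟨x⟩ and ⟨x²⟩ separately, then (Δx)² = ⟨x²⟩ − ⟨x⟩².
Gaussian moments (u = x − x₀): ∫u^(2j)·e^(−2αu²) du = (2j−1)!!/(4α)^j · √(π/(2α)), odd powers integrate to 0; here √(π/(2α)) = 0.86078.
⟨x⟩ = 2.2300 and ⟨x²⟩ = 5.0908.
(Δx)² = 5.0908 − (2.2300)² = 0.11792.

0.118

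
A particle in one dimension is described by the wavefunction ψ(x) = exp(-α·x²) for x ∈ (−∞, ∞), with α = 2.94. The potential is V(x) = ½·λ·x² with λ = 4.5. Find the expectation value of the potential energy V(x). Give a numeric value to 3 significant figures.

⟨V⟩ = ∫ V(x)·|ψ|² dx / ∫|ψ|² dx.
Gaussian moments: ∫x^(2j)·e^(−2αx²) dx = (2j−1)!!/(4α)^j · √(π/(2α)), odd powers integrate to 0; here √(π/(2α)) = 0.73095.
State is unnormalized: ∫|ψ|² dx = 0.73095, and ∫ψ*·V(x)·ψ dx = 0.13985, so ⟨V⟩ = 0.13985 / 0.73095.
⟨V⟩ = 0.19133.

0.191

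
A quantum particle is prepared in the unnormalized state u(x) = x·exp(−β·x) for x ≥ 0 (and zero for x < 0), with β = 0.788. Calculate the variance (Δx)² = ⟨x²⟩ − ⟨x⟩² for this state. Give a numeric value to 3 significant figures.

1.21

Compute ⟨x⟩ and ⟨x²⟩ separately, then (Δx)² = ⟨x²⟩ − ⟨x⟩².
Every integrand reduces to terms xʲ·e^(−2βx) on [0, ∞); use ∫₀^∞ xʲ·e^(−2βx) dx = j!/(2β)^(j+1).
Normalization: ∫|u|² dx = 0.51093.
⟨x⟩ = 1.9036 and ⟨x²⟩ = 4.8314.
(Δx)² = 4.8314 − (1.9036)² = 1.2078.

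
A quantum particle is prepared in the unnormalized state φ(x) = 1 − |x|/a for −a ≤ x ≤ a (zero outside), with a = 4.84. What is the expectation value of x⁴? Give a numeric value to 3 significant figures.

15.7

⟨x⁴⟩ = ∫ x⁴·|φ|² dx / ∫|φ|² dx (integrals over the domain).
φ is even, so ∫ over [−a, a] = 2∫₀ᵃ with φ = 1 − x/a there: ∫₀ᵃ (1 − x/a)² dx = a/3, ∫₀ᵃ x²(1 − x/a)² dx = a³/30, ∫₀ᵃ x⁴(1 − x/a)² dx = a⁵/105.
State is unnormalized: ∫|φ|² dx = 3.2267, and ∫φ*·x⁴·φ dx = 50.590, so ⟨x⁴⟩ = 50.590 / 3.2267.
⟨x⁴⟩ = 15.679.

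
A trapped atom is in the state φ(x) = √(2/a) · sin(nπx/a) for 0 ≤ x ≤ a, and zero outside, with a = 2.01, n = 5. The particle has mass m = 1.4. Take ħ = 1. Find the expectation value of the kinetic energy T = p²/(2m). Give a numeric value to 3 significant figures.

T = −(ħ²/2m) d²/dx², so ⟨T⟩ = −(ħ²/2m) ∫ φ*·φ'' dx; with m = 1.4.
d/dx sin(nπx/a) = (nπ/a)·cos(nπx/a) and d²/dx² sin(nπx/a) = −(nπ/a)²·sin(nπx/a); on 0 ≤ x ≤ a, ∫sin²(nπx/a) dx = a/2 and ∫sin(nπx/a)·cos(nπx/a) dx = 0.
⟨T⟩ = 21.812.

21.8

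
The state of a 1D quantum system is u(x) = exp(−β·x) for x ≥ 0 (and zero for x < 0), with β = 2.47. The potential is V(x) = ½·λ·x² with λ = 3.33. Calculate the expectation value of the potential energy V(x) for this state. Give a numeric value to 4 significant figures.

0.1365

⟨V⟩ = ∫ V(x)·|u|² dx / ∫|u|² dx.
Every integrand reduces to terms xʲ·e^(−2βx) on [0, ∞); use ∫₀^∞ xʲ·e^(−2βx) dx = j!/(2β)^(j+1).
State is unnormalized: ∫|u|² dx = 0.20243, and ∫u*·V(x)·u dx = 0.027623, so ⟨V⟩ = 0.027623 / 0.20243.
⟨V⟩ = 0.13646.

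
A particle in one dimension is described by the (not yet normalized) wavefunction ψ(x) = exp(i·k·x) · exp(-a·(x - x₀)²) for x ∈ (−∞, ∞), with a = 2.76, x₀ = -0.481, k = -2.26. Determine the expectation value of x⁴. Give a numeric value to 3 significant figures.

⟨x⁴⟩ = ∫ x⁴·|ψ|² dx / ∫|ψ|² dx (integrals over the domain).
Gaussian moments (u = x − x₀): ∫u^(2j)·e^(−2au²) du = (2j−1)!!/(4a)^j · √(π/(2a)), odd powers integrate to 0; here √(π/(2a)) = 0.75441.
State is unnormalized: ∫|ψ|² dx = 0.75441, and ∫ψ*·x⁴·ψ dx = 0.15381, so ⟨x⁴⟩ = 0.15381 / 0.75441.
⟨x⁴⟩ = 0.20388.

0.204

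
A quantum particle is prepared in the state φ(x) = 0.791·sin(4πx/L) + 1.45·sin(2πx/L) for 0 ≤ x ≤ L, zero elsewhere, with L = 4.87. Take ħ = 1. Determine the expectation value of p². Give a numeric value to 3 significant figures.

2.81

p² φ = −ħ² d²φ/dx²; ⟨p²⟩ = −ħ² ∫ φ*·φ'' dx / ∫|φ|² dx.
d²/dx² sin(jπx/L) = −(jπ/L)²·sin(jπx/L); on 0 ≤ x ≤ L, ∫sin²(jπx/L) dx = L/2 and ∫sin(jπx/L)·sin(lπx/L) dx = 0 for j ≠ l, so only diagonal terms survive in ∫|φ|² and ∫φ·φ″; ∫φ·φ′ dx = [φ²/2] between the walls = 0.
State is unnormalized: ∫|φ|² dx = 6.6431, and ∫φ*·(−ħ² φ'') dx = 18.666, so ⟨p²⟩ = 18.666 / 6.6431.
⟨p²⟩ = 2.8098.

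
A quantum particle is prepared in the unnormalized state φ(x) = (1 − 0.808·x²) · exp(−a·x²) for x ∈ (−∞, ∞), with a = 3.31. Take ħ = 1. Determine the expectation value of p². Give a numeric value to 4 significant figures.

4.274

p² φ = −ħ² d²φ/dx²; ⟨p²⟩ = −ħ² ∫ φ*·φ'' dx / ∫|φ|² dx.
Expand each integrand as polynomial × e^(−2ax²) and use ∫x^(2j)·e^(−2ax²) dx = (2j−1)!!/(4a)^j · √(π/(2a)), odd powers → 0; here √(π/(2a)) = 0.68888. Differentiate with the product rule, d/dx e^(−ax²) = −2ax·e^(−ax²).
State is unnormalized: ∫|φ|² dx = 0.61250, and ∫φ*·(−ħ² φ'') dx = 2.6180, so ⟨p²⟩ = 2.6180 / 0.61250.
⟨p²⟩ = 4.2742.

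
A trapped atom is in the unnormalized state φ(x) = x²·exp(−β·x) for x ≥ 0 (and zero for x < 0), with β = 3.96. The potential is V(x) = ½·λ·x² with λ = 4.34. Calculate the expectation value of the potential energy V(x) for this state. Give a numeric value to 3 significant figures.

1.04

⟨V⟩ = ∫ V(x)·|φ|² dx / ∫|φ|² dx.
Every integrand reduces to terms xʲ·e^(−2βx) on [0, ∞); use ∫₀^∞ xʲ·e^(−2βx) dx = j!/(2β)^(j+1).
State is unnormalized: ∫|φ|² dx = 0.00077017, and ∫φ*·V(x)·φ dx = 0.00079931, so ⟨V⟩ = 0.00079931 / 0.00077017.
⟨V⟩ = 1.0378.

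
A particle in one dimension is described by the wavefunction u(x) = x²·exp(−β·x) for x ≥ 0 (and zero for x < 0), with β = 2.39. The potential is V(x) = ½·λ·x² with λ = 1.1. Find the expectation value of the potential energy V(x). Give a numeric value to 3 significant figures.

⟨V⟩ = ∫ V(x)·|u|² dx / ∫|u|² dx.
Every integrand reduces to terms xʲ·e^(−2βx) on [0, ∞); use ∫₀^∞ xʲ·e^(−2βx) dx = j!/(2β)^(j+1).
State is unnormalized: ∫|u|² dx = 0.0096177, and ∫u*·V(x)·u dx = 0.0069454, so ⟨V⟩ = 0.0069454 / 0.0096177.
⟨V⟩ = 0.72215.

0.722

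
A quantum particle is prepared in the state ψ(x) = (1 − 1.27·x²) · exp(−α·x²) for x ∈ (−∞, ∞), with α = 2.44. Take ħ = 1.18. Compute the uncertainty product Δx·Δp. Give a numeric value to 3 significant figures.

0.603

Δx = √(⟨x²⟩−⟨x⟩²), Δp = √(⟨p²⟩−⟨p⟩²).
Expand each integrand as polynomial × e^(−2αx²) and use ∫x^(2j)·e^(−2αx²) dx = (2j−1)!!/(4α)^j · √(π/(2α)), odd powers → 0; here √(π/(2α)) = 0.80235. Differentiate with the product rule, d/dx e^(−αx²) = −2αx·e^(−αx²).
Normalization: ∫|ψ|² dx = 0.63430.
⟨x⟩ = 0.0000, ⟨x²⟩ = 0.061334 ⇒ Δx = 0.24766.
⟨p⟩ = 0.0000, ⟨p²⟩ = 5.9254 ⇒ Δp = 2.4342.
Δx·Δp = 0.60285.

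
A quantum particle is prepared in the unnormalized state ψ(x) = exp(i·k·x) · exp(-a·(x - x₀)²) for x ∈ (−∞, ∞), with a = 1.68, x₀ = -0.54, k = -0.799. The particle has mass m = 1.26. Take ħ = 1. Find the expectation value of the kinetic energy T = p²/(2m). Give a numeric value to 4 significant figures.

0.9200

T = −(ħ²/2m) d²/dx², so ⟨T⟩ = −(ħ²/2m) ∫ ψ*·ψ'' dx / ∫|ψ|² dx; with m = 1.26.
Gaussian moments (u = x − x₀): ∫u^(2j)·e^(−2au²) du = (2j−1)!!/(4a)^j · √(π/(2a)), odd powers integrate to 0; here √(π/(2a)) = 0.96695. Derivatives: ψ′ = (ik − 2au)·ψ, ψ″ = ((ik − 2au)² − 2a)·ψ; the odd-in-u pieces drop out.
State is unnormalized: ∫|ψ|² dx = 0.96695, and ∫ψ*·(−ħ²/2m · ψ'') dx = 0.88960, so ⟨T⟩ = 0.88960 / 0.96695.
⟨T⟩ = 0.92000.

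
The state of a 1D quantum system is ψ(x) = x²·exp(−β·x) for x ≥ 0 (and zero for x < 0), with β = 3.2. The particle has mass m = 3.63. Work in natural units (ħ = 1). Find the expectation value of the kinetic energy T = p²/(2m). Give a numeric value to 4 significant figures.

0.4702

T = −(ħ²/2m) d²/dx², so ⟨T⟩ = −(ħ²/2m) ∫ ψ*·ψ'' dx / ∫|ψ|² dx; with m = 3.63.
Differentiate x²·exp(−β·x) with the product rule; every integrand then reduces to terms xʲ·e^(−2βx) on [0, ∞), with ∫₀^∞ xʲ·e^(−2βx) dx = j!/(2β)^(j+1).
State is unnormalized: ∫|ψ|² dx = 0.0022352, and ∫ψ*·(−ħ²/2m · ψ'') dx = 0.0010509, so ⟨T⟩ = 0.0010509 / 0.0022352.
⟨T⟩ = 0.47016.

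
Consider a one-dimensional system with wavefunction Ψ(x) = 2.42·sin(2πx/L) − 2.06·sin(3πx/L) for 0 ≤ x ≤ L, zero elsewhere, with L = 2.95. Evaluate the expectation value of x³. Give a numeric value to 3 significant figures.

⟨x³⟩ = ∫ x³·|Ψ|² dx / ∫|Ψ|² dx (integrals over the domain).
On 0 ≤ x ≤ L (j ≠ l): ∫sin²(jπx/L) dx = L/2, ∫sin(jπx/L)·sin(lπx/L) dx = 0; diagonal moments ∫x·sin²(jπx/L) dx = L²/4, ∫x²·sin²(jπx/L) dx = L³·(1/6 − 1/(4j²π²)); cross terms ∫x·sin(jπx/L)·sin(lπx/L) dx = 0 for j + l even and −4jlL²/(π²(j² − l²)²) for j + l odd, ∫x²·sin(jπx/L)·sin(lπx/L) dx = (−1)^(j+l)·4jlL³/(π²(j² − l²)²); higher powers the same way via product-to-sum and parts.
State is unnormalized: ∫|Ψ|² dx = 14.898, and ∫Ψ*·x³·Ψ dx = 153.78, so ⟨x³⟩ = 153.78 / 14.898.
⟨x³⟩ = 10.322.

10.3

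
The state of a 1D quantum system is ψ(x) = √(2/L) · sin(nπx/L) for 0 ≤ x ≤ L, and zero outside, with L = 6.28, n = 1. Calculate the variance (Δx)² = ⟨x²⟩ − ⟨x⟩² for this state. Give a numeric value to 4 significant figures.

1.289

Compute ⟨x⟩ and ⟨x²⟩ separately, then (Δx)² = ⟨x²⟩ − ⟨x⟩².
With sin²θ = (1 − cos2θ)/2 on 0 ≤ x ≤ L: ∫sin²(nπx/L) dx = L/2, ∫x·sin²(nπx/L) dx = L²/4, ∫x²·sin²(nπx/L) dx = L³·(1/6 − 1/(4n²π²)); higher powers xᵏ the same way, integrating xᵏ·cos(2nπx/L) by parts.
⟨x⟩ = 3.1400 and ⟨x²⟩ = 11.148.
(Δx)² = 11.148 − (3.1400)² = 1.2886.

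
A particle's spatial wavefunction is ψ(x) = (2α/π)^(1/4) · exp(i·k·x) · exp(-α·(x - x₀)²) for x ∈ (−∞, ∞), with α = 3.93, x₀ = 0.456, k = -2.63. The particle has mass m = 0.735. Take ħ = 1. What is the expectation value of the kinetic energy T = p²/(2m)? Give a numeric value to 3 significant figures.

T = −(ħ²/2m) d²/dx², so ⟨T⟩ = −(ħ²/2m) ∫ ψ*·ψ'' dx; with m = 0.735.
Gaussian moments (u = x − x₀): ∫u^(2j)·e^(−2αu²) du = (2j−1)!!/(4α)^j · √(π/(2α)), odd powers integrate to 0; here √(π/(2α)) = 0.63221. Derivatives: ψ′ = (ik − 2αu)·ψ, ψ″ = ((ik − 2αu)² − 2α)·ψ; the odd-in-u pieces drop out.
⟨T⟩ = 7.3788.

7.38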